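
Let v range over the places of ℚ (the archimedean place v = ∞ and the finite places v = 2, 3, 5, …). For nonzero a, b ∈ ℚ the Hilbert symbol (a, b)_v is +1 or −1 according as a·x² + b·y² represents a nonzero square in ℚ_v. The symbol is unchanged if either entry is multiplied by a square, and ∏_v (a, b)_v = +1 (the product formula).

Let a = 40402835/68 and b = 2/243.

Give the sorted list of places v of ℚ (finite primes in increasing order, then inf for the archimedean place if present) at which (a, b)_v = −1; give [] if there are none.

(a, b) ≡ (408595, 6) mod (ℚ^×)²; places V = {2, 3, 5, 11, 17, 19, 23, 41, ∞}.
(a,b)_23: α=1, u≡3; β=0, v≡9 (mod 23); (3|23)=+1, (9|23)=+1; sign (−1)^0·+1^0·+1^1 = +1.
(a,b)_17: α=-1, u≡10; β=0, v≡14 (mod 17); (10|17)=-1, (14|17)=-1; sign (−1)^0·-1^0·-1^-1 = -1.
(a,b)_∞: sgn(408595)=+, sgn(6)=+, so +1.
(a,b)_3: α=0, u≡1; β=-5, v≡2 (mod 3); (1|3)=+1, (2|3)=-1; sign (−1)^0·+1^-5·-1^0 = +1.
(a,b)_2: α=-2, β=1; u≡3, v≡3 (mod 8); ε(u)ε(v)=1·1, αω(v)=-2·1, βω(u)=1·1; sum ≡ 0  ⇒  +1.
(a,b)_11: α=1, u≡4; β=0, v≡2 (mod 11); (4|11)=+1, (2|11)=-1; sign (−1)^0·+1^0·-1^1 = -1.
(a,b)_41: α=2, u≡14; β=0, v≡13 (mod 41); (14|41)=-1, (13|41)=-1; sign (−1)^0·-1^0·-1^2 = +1.
(a,b)_5: α=1, u≡4; β=0, v≡4 (mod 5); (4|5)=+1, (4|5)=+1; sign (−1)^0·+1^0·+1^1 = +1.
(a,b)_19: α=1, u≡9; β=0, v≡9 (mod 19); (9|19)=+1, (9|19)=+1; sign (−1)^0·+1^0·+1^1 = +1.
|Ram(408595, 6)| = 2, even; anisotropic at {11, 17}.

[11, 17]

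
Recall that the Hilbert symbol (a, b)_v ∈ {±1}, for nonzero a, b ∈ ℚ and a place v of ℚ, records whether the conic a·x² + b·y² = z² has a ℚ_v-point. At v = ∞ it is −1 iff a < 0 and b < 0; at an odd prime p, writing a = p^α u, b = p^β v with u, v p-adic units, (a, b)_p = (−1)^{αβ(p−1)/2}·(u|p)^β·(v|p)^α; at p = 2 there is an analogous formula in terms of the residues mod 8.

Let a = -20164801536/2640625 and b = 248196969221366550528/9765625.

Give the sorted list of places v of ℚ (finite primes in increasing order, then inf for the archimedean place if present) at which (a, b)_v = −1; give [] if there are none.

[19, 23, 29, 31]

Mod squares: a ≡ -6061, b ≡ 713. Check v ∈ {∞, 2, 3, 5, 11, 13, 19, 23, 29, 31}.
v=∞: -6061 < 0 and 713 > 0  ⇒  (a,b)_∞ = +1.
v=5: a=5^-6·(≡1), b=5^-10·(≡3) mod 5; (1|5)=+1, (3|5)=-1; (−1)^{-6·-10·2}·(+1)^-10·(-1)^-6 = +1.
v=3: a=3^2·(≡2), b=3^4·(≡2) mod 3; (2|3)=-1, (2|3)=-1; (−1)^{2·4·1}·(-1)^4·(-1)^2 = +1.
v=29: a=29^1·(≡4), b=29^2·(≡2) mod 29; (4|29)=+1, (2|29)=-1; (−1)^{1·2·14}·(+1)^2·(-1)^1 = -1.
v=11: a=11^1·(≡2), b=11^2·(≡5) mod 11; (2|11)=-1, (5|11)=+1; (−1)^{1·2·5}·(-1)^2·(+1)^1 = +1.
v=13: a=13^-2·(≡9), b=13^4·(≡2) mod 13; (9|13)=+1, (2|13)=-1; (−1)^{-2·4·6}·(+1)^4·(-1)^-2 = +1.
v=2: v_2(a)=10, v_2(b)=12; units ≡ 3, 1 (mod 8); ε·ε+αω+βω = 1·0+10·0+12·1 ≡ 0  ⇒  (a,b)_2 = +1.
v=23: a=23^0·(≡21), b=23^1·(≡4) mod 23; (21|23)=-1, (4|23)=+1; (−1)^{0·1·11}·(-1)^1·(+1)^0 = -1.
v=31: a=31^0·(≡29), b=31^1·(≡6) mod 31; (29|31)=-1, (6|31)=-1; (−1)^{0·1·15}·(-1)^1·(-1)^0 = -1.
v=19: a=19^3·(≡16), b=19^2·(≡10) mod 19; (16|19)=+1, (10|19)=-1; (−1)^{3·2·9}·(+1)^2·(-1)^3 = -1.
|Ram(-6061, 713)| = 4, even; anisotropic at {19, 23, 29, 31}.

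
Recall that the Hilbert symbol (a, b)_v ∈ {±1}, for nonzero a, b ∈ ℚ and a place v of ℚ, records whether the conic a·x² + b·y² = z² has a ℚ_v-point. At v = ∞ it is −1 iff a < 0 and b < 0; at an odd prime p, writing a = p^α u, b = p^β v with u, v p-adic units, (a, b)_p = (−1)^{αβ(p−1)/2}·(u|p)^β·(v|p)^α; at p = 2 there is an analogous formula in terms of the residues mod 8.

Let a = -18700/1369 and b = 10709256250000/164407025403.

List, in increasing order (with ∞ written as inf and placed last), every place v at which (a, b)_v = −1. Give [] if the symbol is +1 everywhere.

[3, 17]

(a, b) ≡ (-187, 3) mod (ℚ^×)²; places V = {2, 3, 5, 7, 11, 17, 19, 37, ∞}.
(a,b)_19: α=0, u≡15; β=-2, v≡12 (mod 19); (15|19)=-1, (12|19)=-1; sign (−1)^0·-1^-2·-1^0 = +1.
(a,b)_∞: sgn(-187)=−, sgn(3)=+, so +1.
(a,b)_2: α=2, β=4; u≡5, v≡3 (mod 8); ε(u)ε(v)=0·1, αω(v)=2·1, βω(u)=4·1; sum ≡ 0  ⇒  +1.
(a,b)_17: α=1, u≡10; β=2, v≡6 (mod 17); (10|17)=-1, (6|17)=-1; sign (−1)^0·-1^2·-1^1 = -1.
(a,b)_37: α=-2, u≡22; β=-4, v≡36 (mod 37); (22|37)=-1, (36|37)=+1; sign (−1)^0·-1^-4·+1^-2 = +1.
(a,b)_7: α=0, u≡1; β=2, v≡5 (mod 7); (1|7)=+1, (5|7)=-1; sign (−1)^0·+1^2·-1^0 = +1.
(a,b)_11: α=1, u≡1; β=2, v≡5 (mod 11); (1|11)=+1, (5|11)=+1; sign (−1)^0·+1^2·+1^1 = +1.
(a,b)_5: α=2, u≡3; β=8, v≡2 (mod 5); (3|5)=-1, (2|5)=-1; sign (−1)^0·-1^8·-1^2 = +1.
(a,b)_3: α=0, u≡2; β=-5, v≡1 (mod 3); (2|3)=-1, (1|3)=+1; sign (−1)^0·-1^-5·+1^0 = -1.
Ram(-187, 3) = {3, 17}; no ℚ_3-point on the conic.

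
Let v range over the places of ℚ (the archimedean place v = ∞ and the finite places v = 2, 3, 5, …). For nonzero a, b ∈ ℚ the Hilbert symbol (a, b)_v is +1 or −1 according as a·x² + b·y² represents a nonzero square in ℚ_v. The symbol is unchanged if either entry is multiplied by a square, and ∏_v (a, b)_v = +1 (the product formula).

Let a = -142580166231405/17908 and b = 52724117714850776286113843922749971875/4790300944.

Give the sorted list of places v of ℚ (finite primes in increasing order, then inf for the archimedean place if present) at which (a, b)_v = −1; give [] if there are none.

[2, 5, 23, 37, 43, 47]

(a, b) ≡ (-7851585, 1280755) mod (ℚ^×)²; places V = {2, 3, 5, 7, 11, 13, 23, 37, 43, 47, ∞}.
(a,b)_3: α=1, u≡2; β=6, v≡1 (mod 3); (2|3)=-1, (1|3)=+1; sign (−1)^0·-1^6·+1^1 = +1.
(a,b)_13: α=0, u≡1; β=-2, v≡2 (mod 13); (1|13)=+1, (2|13)=-1; sign (−1)^0·+1^-2·-1^0 = +1.
(a,b)_11: α=-2, u≡2; β=-6, v≡4 (mod 11); (2|11)=-1, (4|11)=+1; sign (−1)^0·-1^-6·+1^-2 = +1.
(a,b)_43: α=1, u≡32; β=3, v≡27 (mod 43); (32|43)=-1, (27|43)=-1; sign (−1)^1·-1^3·-1^1 = -1.
(a,b)_23: α=4, u≡7; β=9, v≡13 (mod 23); (7|23)=-1, (13|23)=+1; sign (−1)^0·-1^9·+1^4 = -1.
(a,b)_37: α=-1, u≡10; β=1, v≡14 (mod 37); (10|37)=+1, (14|37)=-1; sign (−1)^0·+1^1·-1^-1 = -1.
(a,b)_47: α=1, u≡11; β=2, v≡11 (mod 47); (11|47)=-1, (11|47)=-1; sign (−1)^0·-1^2·-1^1 = -1.
(a,b)_7: α=5, u≡2; β=11, v≡5 (mod 7); (2|7)=+1, (5|7)=-1; sign (−1)^1·+1^11·-1^5 = +1.
(a,b)_∞: sgn(-7851585)=−, sgn(1280755)=+, so +1.
(a,b)_5: α=1, u≡3; β=5, v≡4 (mod 5); (3|5)=-1, (4|5)=+1; sign (−1)^0·-1^5·+1^1 = -1.
(a,b)_2: α=-2, β=-4; u≡7, v≡3 (mod 8); ε(u)ε(v)=1·1, αω(v)=-2·1, βω(u)=-4·0; sum ≡ 1  ⇒  -1.
|Ram(-7851585, 1280755)| = 6, even; anisotropic at {2, 5, 23, 37, 43, 47}.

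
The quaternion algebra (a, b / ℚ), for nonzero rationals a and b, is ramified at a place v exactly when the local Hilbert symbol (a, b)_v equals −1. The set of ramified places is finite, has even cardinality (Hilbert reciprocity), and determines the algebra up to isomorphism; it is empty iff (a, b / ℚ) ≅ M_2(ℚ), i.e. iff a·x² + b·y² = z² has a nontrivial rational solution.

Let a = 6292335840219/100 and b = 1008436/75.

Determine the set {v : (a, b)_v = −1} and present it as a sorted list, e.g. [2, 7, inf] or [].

[2, 3, 13, 41]

Mod squares: a ≡ 11, b ≡ 756327. Check v ∈ {∞, 2, 3, 5, 11, 13, 41, 43}.
v=∞: 11 > 0 and 756327 > 0  ⇒  (a,b)_∞ = +1.
v=13: a=13^2·(≡8), b=13^1·(≡4) mod 13; (8|13)=-1, (4|13)=+1; (−1)^{2·1·6}·(-1)^1·(+1)^2 = -1.
v=11: a=11^3·(≡5), b=11^1·(≡10) mod 11; (5|11)=+1, (10|11)=-1; (−1)^{3·1·5}·(+1)^1·(-1)^3 = +1.
v=41: a=41^2·(≡26), b=41^1·(≡24) mod 41; (26|41)=-1, (24|41)=-1; (−1)^{2·1·20}·(-1)^1·(-1)^2 = -1.
v=2: v_2(a)=-2, v_2(b)=2; units ≡ 3, 7 (mod 8); ε·ε+αω+βω = 1·1+-2·0+2·1 ≡ 1  ⇒  (a,b)_2 = -1.
v=43: a=43^2·(≡40), b=43^1·(≡18) mod 43; (40|43)=+1, (18|43)=-1; (−1)^{2·1·21}·(+1)^1·(-1)^2 = +1.
v=5: a=5^-2·(≡1), b=5^-2·(≡2) mod 5; (1|5)=+1, (2|5)=-1; (−1)^{-2·-2·2}·(+1)^-2·(-1)^-2 = +1.
v=3: a=3^2·(≡2), b=3^-1·(≡1) mod 3; (2|3)=-1, (1|3)=+1; (−1)^{2·-1·1}·(-1)^-1·(+1)^2 = -1.
Ram(11, 756327) = {2, 3, 13, 41}; no ℚ_2-point on the conic.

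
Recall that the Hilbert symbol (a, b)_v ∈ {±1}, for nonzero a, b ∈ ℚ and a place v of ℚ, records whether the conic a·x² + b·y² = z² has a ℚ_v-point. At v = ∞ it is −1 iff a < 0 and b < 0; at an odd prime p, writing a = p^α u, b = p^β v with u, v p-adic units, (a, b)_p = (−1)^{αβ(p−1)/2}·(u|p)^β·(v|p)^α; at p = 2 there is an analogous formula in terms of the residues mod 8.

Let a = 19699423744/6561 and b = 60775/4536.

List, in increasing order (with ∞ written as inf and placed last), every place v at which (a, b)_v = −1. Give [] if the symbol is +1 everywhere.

(a, b) ≡ (5434, 34034) mod (ℚ^×)²; places V = {2, 3, 5, 7, 11, 13, 17, 19, ∞}.
(a,b)_19: α=1, u≡9; β=0, v≡5 (mod 19); (9|19)=+1, (5|19)=+1; sign (−1)^0·+1^0·+1^1 = +1.
(a,b)_13: α=1, u≡8; β=1, v≡5 (mod 13); (8|13)=-1, (5|13)=-1; sign (−1)^0·-1^1·-1^1 = +1.
(a,b)_11: α=1, u≡2; β=1, v≡9 (mod 11); (2|11)=-1, (9|11)=+1; sign (−1)^1·-1^1·+1^1 = +1.
(a,b)_5: α=0, u≡4; β=2, v≡1 (mod 5); (4|5)=+1, (1|5)=+1; sign (−1)^0·+1^2·+1^0 = +1.
(a,b)_3: α=-8, u≡1; β=-4, v≡2 (mod 3); (1|3)=+1, (2|3)=-1; sign (−1)^0·+1^-4·-1^-8 = +1.
(a,b)_17: α=2, u≡5; β=1, v≡4 (mod 17); (5|17)=-1, (4|17)=+1; sign (−1)^0·-1^1·+1^2 = -1.
(a,b)_2: α=9, β=-3; u≡5, v≡1 (mod 8); ε(u)ε(v)=0·0, αω(v)=9·0, βω(u)=-3·1; sum ≡ 1  ⇒  -1.
(a,b)_7: α=2, u≡1; β=-1, v≡2 (mod 7); (1|7)=+1, (2|7)=+1; sign (−1)^0·+1^-1·+1^2 = +1.
(a,b)_∞: sgn(5434)=+, sgn(34034)=+, so +1.
|Ram(5434, 34034)| = 2, even; anisotropic at {2, 17}.

[2, 17]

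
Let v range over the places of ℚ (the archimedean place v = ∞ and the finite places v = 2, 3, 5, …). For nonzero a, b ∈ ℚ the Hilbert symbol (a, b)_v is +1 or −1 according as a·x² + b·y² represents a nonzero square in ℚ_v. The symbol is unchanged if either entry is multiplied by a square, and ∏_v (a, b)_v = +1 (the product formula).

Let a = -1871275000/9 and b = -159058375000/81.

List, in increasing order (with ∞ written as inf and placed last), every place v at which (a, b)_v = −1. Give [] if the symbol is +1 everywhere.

[2, 7, 17, inf]

Mod squares: a ≡ -2590, b ≡ -8806. Check v ∈ {∞, 2, 3, 5, 7, 17, 37}.
v=∞: -2590 < 0 and -8806 < 0  ⇒  (a,b)_∞ = -1.
v=2: v_2(a)=3, v_2(b)=3; units ≡ 1, 5 (mod 8); ε·ε+αω+βω = 0·0+3·1+3·0 ≡ 1  ⇒  (a,b)_2 = -1.
v=17: a=17^2·(≡5), b=17^3·(≡16) mod 17; (5|17)=-1, (16|17)=+1; (−1)^{2·3·8}·(-1)^3·(+1)^2 = -1.
v=37: a=37^1·(≡21), b=37^1·(≡1) mod 37; (21|37)=+1, (1|37)=+1; (−1)^{1·1·18}·(+1)^1·(+1)^1 = +1.
v=7: a=7^1·(≡1), b=7^1·(≡4) mod 7; (1|7)=+1, (4|7)=+1; (−1)^{1·1·3}·(+1)^1·(+1)^1 = -1.
v=5: a=5^5·(≡3), b=5^6·(≡4) mod 5; (3|5)=-1, (4|5)=+1; (−1)^{5·6·2}·(-1)^6·(+1)^5 = +1.
v=3: a=3^-2·(≡2), b=3^-4·(≡2) mod 3; (2|3)=-1, (2|3)=-1; (−1)^{-2·-4·1}·(-1)^-4·(-1)^-2 = +1.
(-2590, -8806 / ℚ) ramifies at {2, 7, 17, ∞}: a division algebra.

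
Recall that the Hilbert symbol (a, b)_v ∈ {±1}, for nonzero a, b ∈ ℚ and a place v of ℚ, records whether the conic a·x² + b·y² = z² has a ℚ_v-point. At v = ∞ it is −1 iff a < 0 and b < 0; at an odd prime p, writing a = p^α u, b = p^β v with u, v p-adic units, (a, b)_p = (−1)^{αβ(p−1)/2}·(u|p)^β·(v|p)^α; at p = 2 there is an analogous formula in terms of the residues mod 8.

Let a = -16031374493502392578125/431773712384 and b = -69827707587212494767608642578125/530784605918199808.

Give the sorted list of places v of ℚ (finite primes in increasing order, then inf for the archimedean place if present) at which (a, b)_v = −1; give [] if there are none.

Mod squares: a ≡ -70, b ≡ -3003. Check v ∈ {∞, 2, 3, 5, 7, 11, 13, 19}.
v=3: a=3^6·(≡2), b=3^9·(≡1) mod 3; (2|3)=-1, (1|3)=+1; (−1)^{6·9·1}·(-1)^9·(+1)^6 = -1.
v=5: a=5^11·(≡4), b=5^16·(≡2) mod 5; (4|5)=+1, (2|5)=-1; (−1)^{11·16·2}·(+1)^16·(-1)^11 = -1.
v=13: a=13^4·(≡11), b=13^5·(≡3) mod 13; (11|13)=-1, (3|13)=+1; (−1)^{4·5·6}·(-1)^5·(+1)^4 = -1.
v=11: a=11^2·(≡10), b=11^3·(≡6) mod 11; (10|11)=-1, (6|11)=-1; (−1)^{2·3·5}·(-1)^3·(-1)^2 = -1.
v=∞: -70 < 0 and -3003 < 0  ⇒  (a,b)_∞ = -1.
v=7: a=7^-7·(≡1), b=7^-11·(≡6) mod 7; (1|7)=+1, (6|7)=-1; (−1)^{-7·-11·3}·(+1)^-11·(-1)^-7 = +1.
v=19: a=19^4·(≡11), b=19^6·(≡14) mod 19; (11|19)=+1, (14|19)=-1; (−1)^{4·6·9}·(+1)^6·(-1)^4 = +1.
v=2: v_2(a)=-19, v_2(b)=-28; units ≡ 5, 5 (mod 8); ε·ε+αω+βω = 0·0+-19·1+-28·1 ≡ 1  ⇒  (a,b)_2 = -1.
(-70, -3003 / ℚ) ramifies at {2, 3, 5, 11, 13, ∞}: a division algebra.

[2, 3, 5, 11, 13, inf]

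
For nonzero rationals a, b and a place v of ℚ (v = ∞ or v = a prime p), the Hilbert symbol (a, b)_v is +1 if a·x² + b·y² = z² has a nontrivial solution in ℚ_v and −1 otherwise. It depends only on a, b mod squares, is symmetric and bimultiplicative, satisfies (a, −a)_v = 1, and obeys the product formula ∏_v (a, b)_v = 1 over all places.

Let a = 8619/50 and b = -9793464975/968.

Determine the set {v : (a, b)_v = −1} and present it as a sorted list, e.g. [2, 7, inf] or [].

[2, 3, 17, 23]

Mod squares: a ≡ 102, b ≡ -9672558. Check v ∈ {∞, 2, 3, 5, 7, 11, 13, 17, 19, 23, 31}.
v=5: a=5^-2·(≡2), b=5^2·(≡2) mod 5; (2|5)=-1, (2|5)=-1; (−1)^{-2·2·2}·(-1)^2·(-1)^-2 = +1.
v=11: a=11^0·(≡1), b=11^-2·(≡10) mod 11; (1|11)=+1, (10|11)=-1; (−1)^{0·-2·5}·(+1)^-2·(-1)^0 = +1.
v=13: a=13^2·(≡7), b=13^0·(≡3) mod 13; (7|13)=-1, (3|13)=+1; (−1)^{2·0·6}·(-1)^0·(+1)^2 = +1.
v=3: a=3^1·(≡1), b=3^5·(≡1) mod 3; (1|3)=+1, (1|3)=+1; (−1)^{1·5·1}·(+1)^5·(+1)^1 = -1.
v=7: a=7^0·(≡2), b=7^1·(≡3) mod 7; (2|7)=+1, (3|7)=-1; (−1)^{0·1·3}·(+1)^1·(-1)^0 = +1.
v=2: v_2(a)=-1, v_2(b)=-3; units ≡ 3, 1 (mod 8); ε·ε+αω+βω = 1·0+-1·0+-3·1 ≡ 1  ⇒  (a,b)_2 = -1.
v=31: a=31^0·(≡18), b=31^1·(≡20) mod 31; (18|31)=+1, (20|31)=+1; (−1)^{0·1·15}·(+1)^1·(+1)^0 = +1.
v=17: a=17^1·(≡3), b=17^1·(≡1) mod 17; (3|17)=-1, (1|17)=+1; (−1)^{1·1·8}·(-1)^1·(+1)^1 = -1.
v=∞: 102 > 0 and -9672558 < 0  ⇒  (a,b)_∞ = +1.
v=23: a=23^0·(≡10), b=23^1·(≡8) mod 23; (10|23)=-1, (8|23)=+1; (−1)^{0·1·11}·(-1)^1·(+1)^0 = -1.
v=19: a=19^0·(≡1), b=19^1·(≡16) mod 19; (1|19)=+1, (16|19)=+1; (−1)^{0·1·9}·(+1)^1·(+1)^0 = +1.
Ram(102, -9672558) = {2, 3, 17, 23}; no ℚ_2-point on the conic.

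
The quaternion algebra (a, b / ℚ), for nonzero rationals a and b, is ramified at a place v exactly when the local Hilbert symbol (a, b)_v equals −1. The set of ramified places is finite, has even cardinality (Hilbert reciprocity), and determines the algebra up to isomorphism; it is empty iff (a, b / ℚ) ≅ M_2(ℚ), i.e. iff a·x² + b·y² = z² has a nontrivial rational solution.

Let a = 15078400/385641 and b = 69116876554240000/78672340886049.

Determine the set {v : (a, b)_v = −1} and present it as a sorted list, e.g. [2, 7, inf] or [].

(a, b) ≡ (589, 19) mod (ℚ^×)²; places V = {2, 3, 5, 19, 23, 31, ∞}.
(a,b)_3: α=-6, u≡1; β=-12, v≡1 (mod 3); (1|3)=+1, (1|3)=+1; sign (−1)^0·+1^-12·+1^-6 = +1.
(a,b)_∞: sgn(589)=+, sgn(19)=+, so +1.
(a,b)_19: α=1, u≡15; β=3, v≡16 (mod 19); (15|19)=-1, (16|19)=+1; sign (−1)^1·-1^3·+1^1 = +1.
(a,b)_23: α=-2, u≡21; β=-6, v≡20 (mod 23); (21|23)=-1, (20|23)=-1; sign (−1)^0·-1^-6·-1^-2 = +1.
(a,b)_5: α=2, u≡1; β=4, v≡1 (mod 5); (1|5)=+1, (1|5)=+1; sign (−1)^0·+1^4·+1^2 = +1.
(a,b)_2: α=10, β=24; u≡5, v≡3 (mod 8); ε(u)ε(v)=0·1, αω(v)=10·1, βω(u)=24·1; sum ≡ 0  ⇒  +1.
(a,b)_31: α=1, u≡10; β=2, v≡10 (mod 31); (10|31)=+1, (10|31)=+1; sign (−1)^0·+1^2·+1^1 = +1.
Ram(a, b) = ∅: the form 589·x² + 19·y² − z² is isotropic over every ℚ_v, so by Hasse–Minkowski it is isotropic over ℚ.

[]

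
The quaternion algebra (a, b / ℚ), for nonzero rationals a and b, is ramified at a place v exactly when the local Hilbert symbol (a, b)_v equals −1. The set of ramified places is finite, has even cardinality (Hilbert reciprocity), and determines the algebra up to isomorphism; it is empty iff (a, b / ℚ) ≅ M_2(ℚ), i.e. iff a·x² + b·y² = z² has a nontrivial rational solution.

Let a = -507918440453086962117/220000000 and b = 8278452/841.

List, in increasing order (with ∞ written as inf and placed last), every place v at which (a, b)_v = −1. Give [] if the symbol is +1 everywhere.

[5, 7, 11, 13]

Mod squares: a ≡ -19635, b ≡ 13. Check v ∈ {∞, 2, 3, 5, 7, 11, 13, 17, 19, 29}.
v=7: a=7^7·(≡1), b=7^2·(≡3) mod 7; (1|7)=+1, (3|7)=-1; (−1)^{7·2·3}·(+1)^2·(-1)^7 = -1.
v=19: a=19^6·(≡7), b=19^2·(≡15) mod 19; (7|19)=+1, (15|19)=-1; (−1)^{6·2·9}·(+1)^2·(-1)^6 = +1.
v=11: a=11^-1·(≡8), b=11^0·(≡10) mod 11; (8|11)=-1, (10|11)=-1; (−1)^{-1·0·5}·(-1)^0·(-1)^-1 = -1.
v=5: a=5^-7·(≡3), b=5^0·(≡2) mod 5; (3|5)=-1, (2|5)=-1; (−1)^{-7·0·2}·(-1)^0·(-1)^-7 = -1.
v=2: v_2(a)=-8, v_2(b)=2; units ≡ 5, 5 (mod 8); ε·ε+αω+βω = 0·0+-8·1+2·1 ≡ 0  ⇒  (a,b)_2 = +1.
v=13: a=13^4·(≡2), b=13^1·(≡10) mod 13; (2|13)=-1, (10|13)=+1; (−1)^{4·1·6}·(-1)^1·(+1)^4 = -1.
v=3: a=3^3·(≡1), b=3^2·(≡1) mod 3; (1|3)=+1, (1|3)=+1; (−1)^{3·2·1}·(+1)^2·(+1)^3 = +1.
v=∞: -19635 < 0 and 13 > 0  ⇒  (a,b)_∞ = +1.
v=29: a=29^0·(≡21), b=29^-2·(≡25) mod 29; (21|29)=-1, (25|29)=+1; (−1)^{0·-2·14}·(-1)^-2·(+1)^0 = +1.
v=17: a=17^1·(≡9), b=17^0·(≡8) mod 17; (9|17)=+1, (8|17)=+1; (−1)^{1·0·8}·(+1)^0·(+1)^1 = +1.
|Ram(-19635, 13)| = 4, even; anisotropic at {5, 7, 11, 13}.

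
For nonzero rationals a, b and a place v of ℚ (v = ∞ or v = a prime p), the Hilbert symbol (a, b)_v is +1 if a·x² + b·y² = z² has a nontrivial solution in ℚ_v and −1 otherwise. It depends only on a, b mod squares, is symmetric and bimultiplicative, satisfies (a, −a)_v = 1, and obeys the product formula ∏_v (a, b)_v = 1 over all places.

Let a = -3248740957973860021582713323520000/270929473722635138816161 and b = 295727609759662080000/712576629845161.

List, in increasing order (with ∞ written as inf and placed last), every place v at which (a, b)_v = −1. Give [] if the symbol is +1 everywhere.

Mod squares: a ≡ -22, b ≡ 273. Check v ∈ {∞, 2, 3, 5, 7, 11, 13, 17, 31, 37}.
v=∞: -22 < 0 and 273 > 0  ⇒  (a,b)_∞ = +1.
v=37: a=37^-8·(≡23), b=37^-6·(≡14) mod 37; (23|37)=-1, (14|37)=-1; (−1)^{-8·-6·18}·(-1)^-6·(-1)^-8 = +1.
v=17: a=17^-4·(≡14), b=17^-2·(≡16) mod 17; (14|17)=-1, (16|17)=+1; (−1)^{-4·-2·8}·(-1)^-2·(+1)^-4 = +1.
v=13: a=13^2·(≡9), b=13^1·(≡2) mod 13; (9|13)=+1, (2|13)=-1; (−1)^{2·1·6}·(+1)^1·(-1)^2 = +1.
v=5: a=5^4·(≡3), b=5^4·(≡3) mod 5; (3|5)=-1, (3|5)=-1; (−1)^{4·4·2}·(-1)^4·(-1)^4 = +1.
v=3: a=3^14·(≡2), b=3^3·(≡1) mod 3; (2|3)=-1, (1|3)=+1; (−1)^{14·3·1}·(-1)^3·(+1)^14 = -1.
v=31: a=31^-4·(≡10), b=31^-2·(≡7) mod 31; (10|31)=+1, (7|31)=+1; (−1)^{-4·-2·15}·(+1)^-2·(+1)^-4 = +1.
v=2: v_2(a)=37, v_2(b)=28; units ≡ 5, 1 (mod 8); ε·ε+αω+βω = 0·0+37·0+28·1 ≡ 0  ⇒  (a,b)_2 = +1.
v=7: a=7^4·(≡3), b=7^3·(≡4) mod 7; (3|7)=-1, (4|7)=+1; (−1)^{4·3·3}·(-1)^3·(+1)^4 = -1.
v=11: a=11^7·(≡5), b=11^4·(≡3) mod 11; (5|11)=+1, (3|11)=+1; (−1)^{7·4·5}·(+1)^4·(+1)^7 = +1.
Ram(-22, 273) = {3, 7}; no ℚ_3-point on the conic.

[3, 7]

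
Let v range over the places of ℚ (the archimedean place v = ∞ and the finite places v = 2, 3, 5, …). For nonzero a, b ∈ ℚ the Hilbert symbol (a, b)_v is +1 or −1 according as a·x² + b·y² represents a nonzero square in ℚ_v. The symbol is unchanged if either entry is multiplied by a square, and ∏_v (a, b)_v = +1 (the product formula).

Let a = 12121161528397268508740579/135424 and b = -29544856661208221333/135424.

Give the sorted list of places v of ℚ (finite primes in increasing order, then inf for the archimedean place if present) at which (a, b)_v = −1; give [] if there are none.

[2, 7, 11, 29, 41, 43]

Mod squares: a ≡ 3936779, b ≡ -21197. Check v ∈ {∞, 2, 7, 11, 13, 23, 29, 41, 43, 47}.
v=∞: 3936779 > 0 and -21197 < 0  ⇒  (a,b)_∞ = +1.
v=11: a=11^1·(≡1), b=11^1·(≡3) mod 11; (1|11)=+1, (3|11)=+1; (−1)^{1·1·5}·(+1)^1·(+1)^1 = -1.
v=41: a=41^1·(≡11), b=41^1·(≡9) mod 41; (11|41)=-1, (9|41)=+1; (−1)^{1·1·20}·(-1)^1·(+1)^1 = -1.
v=47: a=47^4·(≡12), b=47^3·(≡19) mod 47; (12|47)=+1, (19|47)=-1; (−1)^{4·3·23}·(+1)^3·(-1)^4 = +1.
v=13: a=13^2·(≡6), b=13^2·(≡8) mod 13; (6|13)=-1, (8|13)=-1; (−1)^{2·2·6}·(-1)^2·(-1)^2 = +1.
v=29: a=29^3·(≡10), b=29^2·(≡2) mod 29; (10|29)=-1, (2|29)=-1; (−1)^{3·2·14}·(-1)^2·(-1)^3 = -1.
v=2: v_2(a)=-8, v_2(b)=-8; units ≡ 3, 3 (mod 8); ε·ε+αω+βω = 1·1+-8·1+-8·1 ≡ 1  ⇒  (a,b)_2 = -1.
v=23: a=23^-2·(≡14), b=23^-2·(≡18) mod 23; (14|23)=-1, (18|23)=+1; (−1)^{-2·-2·11}·(-1)^-2·(+1)^-2 = +1.
v=7: a=7^5·(≡3), b=7^4·(≡5) mod 7; (3|7)=-1, (5|7)=-1; (−1)^{5·4·3}·(-1)^4·(-1)^5 = -1.
v=43: a=43^3·(≡11), b=43^2·(≡28) mod 43; (11|43)=+1, (28|43)=-1; (−1)^{3·2·21}·(+1)^2·(-1)^3 = -1.
|Ram(3936779, -21197)| = 6, even; anisotropic at {2, 7, 11, 29, 41, 43}.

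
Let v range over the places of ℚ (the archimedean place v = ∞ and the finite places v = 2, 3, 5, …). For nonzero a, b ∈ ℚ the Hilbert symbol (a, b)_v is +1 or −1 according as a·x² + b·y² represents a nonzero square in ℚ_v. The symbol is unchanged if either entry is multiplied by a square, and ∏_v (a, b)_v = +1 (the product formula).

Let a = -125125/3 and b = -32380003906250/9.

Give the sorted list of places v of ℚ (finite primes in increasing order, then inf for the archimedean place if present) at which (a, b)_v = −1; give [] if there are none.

[13, inf]

(a, b) ≡ (-15015, -10010) mod (ℚ^×)²; places V = {2, 3, 5, 7, 11, 13, ∞}.
(a,b)_3: α=-1, u≡2; β=-2, v≡1 (mod 3); (2|3)=-1, (1|3)=+1; sign (−1)^0·-1^-2·+1^-1 = +1.
(a,b)_11: α=1, u≡7; β=1, v≡1 (mod 11); (7|11)=-1, (1|11)=+1; sign (−1)^1·-1^1·+1^1 = +1.
(a,b)_5: α=3, u≡3; β=9, v≡2 (mod 5); (3|5)=-1, (2|5)=-1; sign (−1)^0·-1^9·-1^3 = +1.
(a,b)_13: α=1, u≡7; β=3, v≡1 (mod 13); (7|13)=-1, (1|13)=+1; sign (−1)^0·-1^3·+1^1 = -1.
(a,b)_7: α=1, u≡1; β=3, v≡3 (mod 7); (1|7)=+1, (3|7)=-1; sign (−1)^1·+1^3·-1^1 = +1.
(a,b)_∞: sgn(-15015)=−, sgn(-10010)=−, so -1.
(a,b)_2: α=0, β=1; u≡1, v≡3 (mod 8); ε(u)ε(v)=0·1, αω(v)=0·1, βω(u)=1·0; sum ≡ 0  ⇒  +1.
(-15015, -10010 / ℚ) ramifies at {13, ∞}: a division algebra.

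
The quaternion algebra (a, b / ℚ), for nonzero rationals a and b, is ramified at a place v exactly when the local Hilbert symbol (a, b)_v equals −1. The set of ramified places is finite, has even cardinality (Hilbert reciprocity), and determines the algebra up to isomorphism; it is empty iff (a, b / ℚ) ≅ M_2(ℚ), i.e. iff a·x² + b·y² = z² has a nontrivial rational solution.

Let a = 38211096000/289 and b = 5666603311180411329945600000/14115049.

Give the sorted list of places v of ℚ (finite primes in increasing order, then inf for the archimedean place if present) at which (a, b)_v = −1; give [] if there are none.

[3, 7, 11, 31]

Mod squares: a ≡ 23881935, b ≡ 74865. Check v ∈ {∞, 2, 3, 5, 7, 11, 13, 17, 23, 29, 31}.
v=29: a=29^1·(≡19), b=29^2·(≡5) mod 29; (19|29)=-1, (5|29)=+1; (−1)^{1·2·14}·(-1)^2·(+1)^1 = +1.
v=2: v_2(a)=6, v_2(b)=16; units ≡ 7, 1 (mod 8); ε·ε+αω+βω = 1·0+6·0+16·0 ≡ 0  ⇒  (a,b)_2 = +1.
v=17: a=17^-2·(≡7), b=17^-4·(≡14) mod 17; (7|17)=-1, (14|17)=-1; (−1)^{-2·-4·8}·(-1)^-4·(-1)^-2 = +1.
v=11: a=11^1·(≡3), b=11^2·(≡7) mod 11; (3|11)=+1, (7|11)=-1; (−1)^{1·2·5}·(+1)^2·(-1)^1 = -1.
v=3: a=3^1·(≡1), b=3^7·(≡1) mod 3; (1|3)=+1, (1|3)=+1; (−1)^{1·7·1}·(+1)^7·(+1)^1 = -1.
v=13: a=13^0·(≡4), b=13^-2·(≡2) mod 13; (4|13)=+1, (2|13)=-1; (−1)^{0·-2·6}·(+1)^-2·(-1)^0 = +1.
v=∞: 23881935 > 0 and 74865 > 0  ⇒  (a,b)_∞ = +1.
v=23: a=23^1·(≡10), b=23^3·(≡2) mod 23; (10|23)=-1, (2|23)=+1; (−1)^{1·3·11}·(-1)^3·(+1)^1 = +1.
v=31: a=31^1·(≡20), b=31^3·(≡25) mod 31; (20|31)=+1, (25|31)=+1; (−1)^{1·3·15}·(+1)^3·(+1)^1 = -1.
v=5: a=5^3·(≡2), b=5^5·(≡3) mod 5; (2|5)=-1, (3|5)=-1; (−1)^{3·5·2}·(-1)^5·(-1)^3 = +1.
v=7: a=7^1·(≡6), b=7^3·(≡5) mod 7; (6|7)=-1, (5|7)=-1; (−1)^{1·3·3}·(-1)^3·(-1)^1 = -1.
|Ram(23881935, 74865)| = 4, even; anisotropic at {3, 7, 11, 31}.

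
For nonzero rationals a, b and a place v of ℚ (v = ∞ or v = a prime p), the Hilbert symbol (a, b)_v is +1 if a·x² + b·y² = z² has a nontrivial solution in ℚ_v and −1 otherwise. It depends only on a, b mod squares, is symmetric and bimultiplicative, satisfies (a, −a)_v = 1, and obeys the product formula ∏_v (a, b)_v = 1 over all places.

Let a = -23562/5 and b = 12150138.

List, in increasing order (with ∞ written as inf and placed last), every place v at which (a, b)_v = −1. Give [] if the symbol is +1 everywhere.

(a, b) ≡ (-13090, 858) mod (ℚ^×)²; places V = {2, 3, 5, 7, 11, 13, 17, ∞}.
(a,b)_2: α=1, β=1; u≡7, v≡5 (mod 8); ε(u)ε(v)=1·0, αω(v)=1·1, βω(u)=1·0; sum ≡ 1  ⇒  -1.
(a,b)_11: α=1, u≡5; β=1, v≡4 (mod 11); (5|11)=+1, (4|11)=+1; sign (−1)^1·+1^1·+1^1 = -1.
(a,b)_5: α=-1, u≡3; β=0, v≡3 (mod 5); (3|5)=-1, (3|5)=-1; sign (−1)^0·-1^0·-1^-1 = -1.
(a,b)_7: α=1, u≡3; β=2, v≡1 (mod 7); (3|7)=-1, (1|7)=+1; sign (−1)^0·-1^2·+1^1 = +1.
(a,b)_17: α=1, u≡5; β=2, v≡1 (mod 17); (5|17)=-1, (1|17)=+1; sign (−1)^0·-1^2·+1^1 = +1.
(a,b)_13: α=0, u≡4; β=1, v≡4 (mod 13); (4|13)=+1, (4|13)=+1; sign (−1)^0·+1^1·+1^0 = +1.
(a,b)_3: α=2, u≡2; β=1, v≡1 (mod 3); (2|3)=-1, (1|3)=+1; sign (−1)^0·-1^1·+1^2 = -1.
(a,b)_∞: sgn(-13090)=−, sgn(858)=+, so +1.
(-13090, 858 / ℚ) ramifies at {2, 3, 5, 11}: a division algebra.

[2, 3, 5, 11]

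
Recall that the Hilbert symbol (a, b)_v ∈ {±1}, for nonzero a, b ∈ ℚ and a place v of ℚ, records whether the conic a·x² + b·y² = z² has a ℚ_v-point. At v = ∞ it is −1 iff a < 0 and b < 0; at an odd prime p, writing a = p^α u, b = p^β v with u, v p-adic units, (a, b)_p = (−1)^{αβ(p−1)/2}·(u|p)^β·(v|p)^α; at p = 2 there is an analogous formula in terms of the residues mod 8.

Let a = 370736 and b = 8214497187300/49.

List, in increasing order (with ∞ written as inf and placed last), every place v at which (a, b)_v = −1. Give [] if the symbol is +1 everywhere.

(a, b) ≡ (23171, 17) mod (ℚ^×)²; places V = {2, 3, 5, 7, 17, 29, 47, ∞}.
(a,b)_∞: sgn(23171)=+, sgn(17)=+, so +1.
(a,b)_5: α=0, u≡1; β=2, v≡3 (mod 5); (1|5)=+1, (3|5)=-1; sign (−1)^0·+1^2·-1^0 = +1.
(a,b)_29: α=1, u≡24; β=2, v≡3 (mod 29); (24|29)=+1, (3|29)=-1; sign (−1)^0·+1^2·-1^1 = -1.
(a,b)_2: α=4, β=2; u≡3, v≡1 (mod 8); ε(u)ε(v)=1·0, αω(v)=4·0, βω(u)=2·1; sum ≡ 0  ⇒  +1.
(a,b)_17: α=1, u≡14; β=3, v≡13 (mod 17); (14|17)=-1, (13|17)=+1; sign (−1)^0·-1^3·+1^1 = -1.
(a,b)_3: α=0, u≡2; β=2, v≡2 (mod 3); (2|3)=-1, (2|3)=-1; sign (−1)^0·-1^2·-1^0 = +1.
(a,b)_7: α=0, u≡2; β=-2, v≡5 (mod 7); (2|7)=+1, (5|7)=-1; sign (−1)^0·+1^-2·-1^0 = +1.
(a,b)_47: α=1, u≡39; β=2, v≡9 (mod 47); (39|47)=-1, (9|47)=+1; sign (−1)^0·-1^2·+1^1 = +1.
(23171, 17 / ℚ) ramifies at {17, 29}: a division algebra.

[17, 29]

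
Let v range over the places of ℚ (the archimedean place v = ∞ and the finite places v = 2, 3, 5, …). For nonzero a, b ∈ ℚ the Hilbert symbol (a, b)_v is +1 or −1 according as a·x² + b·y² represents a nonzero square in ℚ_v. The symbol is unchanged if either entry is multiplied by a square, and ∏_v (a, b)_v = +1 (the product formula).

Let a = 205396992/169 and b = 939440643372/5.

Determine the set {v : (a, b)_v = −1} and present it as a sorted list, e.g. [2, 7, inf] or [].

(a, b) ≡ (22287, 150535) mod (ℚ^×)²; places V = {2, 3, 5, 7, 11, 13, 17, 19, 23, ∞}.
(a,b)_19: α=1, u≡12; β=2, v≡11 (mod 19); (12|19)=-1, (11|19)=+1; sign (−1)^0·-1^2·+1^1 = +1.
(a,b)_∞: sgn(22287)=+, sgn(150535)=+, so +1.
(a,b)_5: α=0, u≡3; β=-1, v≡2 (mod 5); (3|5)=-1, (2|5)=-1; sign (−1)^0·-1^-1·-1^0 = -1.
(a,b)_11: α=0, u≡5; β=1, v≡5 (mod 11); (5|11)=+1, (5|11)=+1; sign (−1)^0·+1^1·+1^0 = +1.
(a,b)_3: α=3, u≡1; β=2, v≡1 (mod 3); (1|3)=+1, (1|3)=+1; sign (−1)^0·+1^2·+1^3 = +1.
(a,b)_17: α=1, u≡13; β=1, v≡9 (mod 17); (13|17)=+1, (9|17)=+1; sign (−1)^0·+1^1·+1^1 = +1.
(a,b)_23: α=1, u≡6; β=1, v≡1 (mod 23); (6|23)=+1, (1|23)=+1; sign (−1)^1·+1^1·+1^1 = -1.
(a,b)_7: α=0, u≡3; β=5, v≡1 (mod 7); (3|7)=-1, (1|7)=+1; sign (−1)^0·-1^5·+1^0 = -1.
(a,b)_2: α=10, β=2; u≡7, v≡7 (mod 8); ε(u)ε(v)=1·1, αω(v)=10·0, βω(u)=2·0; sum ≡ 1  ⇒  -1.
(a,b)_13: α=-2, u≡8; β=0, v≡2 (mod 13); (8|13)=-1, (2|13)=-1; sign (−1)^0·-1^0·-1^-2 = +1.
Ram(22287, 150535) = {2, 5, 7, 23}; no ℚ_2-point on the conic.

[2, 5, 7, 23]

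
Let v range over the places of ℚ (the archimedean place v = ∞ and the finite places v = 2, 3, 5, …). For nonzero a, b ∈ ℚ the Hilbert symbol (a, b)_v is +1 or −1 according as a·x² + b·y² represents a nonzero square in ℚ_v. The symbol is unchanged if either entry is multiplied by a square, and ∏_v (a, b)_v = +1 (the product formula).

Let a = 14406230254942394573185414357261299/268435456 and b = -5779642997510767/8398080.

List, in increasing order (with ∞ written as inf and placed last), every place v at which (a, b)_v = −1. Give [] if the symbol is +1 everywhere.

[7, 17, 23, 37]

Mod squares: a ≡ 3139339, b ≡ -327635. Check v ∈ {∞, 2, 3, 5, 7, 11, 17, 19, 23, 29, 31, 37}.
v=37: a=37^3·(≡8), b=37^1·(≡26) mod 37; (8|37)=-1, (26|37)=+1; (−1)^{3·1·18}·(-1)^1·(+1)^3 = -1.
v=23: a=23^5·(≡17), b=23^1·(≡11) mod 23; (17|23)=-1, (11|23)=-1; (−1)^{5·1·11}·(-1)^1·(-1)^5 = -1.
v=17: a=17^1·(≡15), b=17^0·(≡12) mod 17; (15|17)=+1, (12|17)=-1; (−1)^{1·0·8}·(+1)^0·(-1)^1 = -1.
v=3: a=3^2·(≡1), b=3^-8·(≡1) mod 3; (1|3)=+1, (1|3)=+1; (−1)^{2·-8·1}·(+1)^-8·(+1)^2 = +1.
v=11: a=11^6·(≡5), b=11^3·(≡9) mod 11; (5|11)=+1, (9|11)=+1; (−1)^{6·3·5}·(+1)^3·(+1)^6 = +1.
v=7: a=7^9·(≡2), b=7^5·(≡1) mod 7; (2|7)=+1, (1|7)=+1; (−1)^{9·5·3}·(+1)^5·(+1)^9 = -1.
v=∞: 3139339 > 0 and -327635 < 0  ⇒  (a,b)_∞ = +1.
v=31: a=31^1·(≡24), b=31^0·(≡14) mod 31; (24|31)=-1, (14|31)=+1; (−1)^{1·0·15}·(-1)^0·(+1)^1 = +1.
v=2: v_2(a)=-28, v_2(b)=-8; units ≡ 3, 5 (mod 8); ε·ε+αω+βω = 1·0+-28·1+-8·1 ≡ 0  ⇒  (a,b)_2 = +1.
v=29: a=29^0·(≡27), b=29^2·(≡24) mod 29; (27|29)=-1, (24|29)=+1; (−1)^{0·2·14}·(-1)^2·(+1)^0 = +1.
v=19: a=19^4·(≡7), b=19^2·(≡17) mod 19; (7|19)=+1, (17|19)=+1; (−1)^{4·2·9}·(+1)^2·(+1)^4 = +1.
v=5: a=5^0·(≡4), b=5^-1·(≡3) mod 5; (4|5)=+1, (3|5)=-1; (−1)^{0·-1·2}·(+1)^-1·(-1)^0 = +1.
|Ram(3139339, -327635)| = 4, even; anisotropic at {7, 17, 23, 37}.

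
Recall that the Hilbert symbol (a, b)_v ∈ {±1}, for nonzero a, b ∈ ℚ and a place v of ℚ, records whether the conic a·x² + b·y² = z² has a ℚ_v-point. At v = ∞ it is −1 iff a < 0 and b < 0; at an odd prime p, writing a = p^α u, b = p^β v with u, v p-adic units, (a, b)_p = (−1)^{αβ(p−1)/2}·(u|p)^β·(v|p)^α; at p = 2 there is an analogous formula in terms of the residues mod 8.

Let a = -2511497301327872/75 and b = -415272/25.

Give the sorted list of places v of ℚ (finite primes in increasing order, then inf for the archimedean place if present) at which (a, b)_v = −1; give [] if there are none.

[13, inf]

(a, b) ≡ (-6, -858) mod (ℚ^×)²; places V = {2, 3, 5, 11, 13, ∞}.
(a,b)_11: α=6, u≡5; β=3, v≡6 (mod 11); (5|11)=+1, (6|11)=-1; sign (−1)^0·+1^3·-1^6 = +1.
(a,b)_13: α=2, u≡2; β=1, v≡3 (mod 13); (2|13)=-1, (3|13)=+1; sign (−1)^0·-1^1·+1^2 = -1.
(a,b)_5: α=-2, u≡1; β=-2, v≡3 (mod 5); (1|5)=+1, (3|5)=-1; sign (−1)^0·+1^-2·-1^-2 = +1.
(a,b)_∞: sgn(-6)=−, sgn(-858)=−, so -1.
(a,b)_2: α=23, β=3; u≡5, v≡3 (mod 8); ε(u)ε(v)=0·1, αω(v)=23·1, βω(u)=3·1; sum ≡ 0  ⇒  +1.
(a,b)_3: α=-1, u≡1; β=1, v≡2 (mod 3); (1|3)=+1, (2|3)=-1; sign (−1)^1·+1^1·-1^-1 = +1.
Ram(-6, -858) = {13, ∞}; no ℚ_13-point on the conic.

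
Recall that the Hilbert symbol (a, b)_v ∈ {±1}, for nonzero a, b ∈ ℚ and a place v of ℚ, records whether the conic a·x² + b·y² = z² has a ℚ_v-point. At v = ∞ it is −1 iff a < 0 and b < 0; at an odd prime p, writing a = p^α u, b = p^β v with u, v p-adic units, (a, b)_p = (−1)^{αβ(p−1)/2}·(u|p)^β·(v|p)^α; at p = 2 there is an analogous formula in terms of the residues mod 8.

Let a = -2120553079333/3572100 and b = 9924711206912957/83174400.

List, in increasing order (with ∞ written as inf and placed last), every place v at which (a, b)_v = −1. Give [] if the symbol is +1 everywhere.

[29, 41]

Mod squares: a ≡ -20677, b ≡ 847757. Check v ∈ {∞, 2, 3, 5, 7, 13, 19, 23, 29, 31, 41}.
v=29: a=29^1·(≡8), b=29^3·(≡23) mod 29; (8|29)=-1, (23|29)=+1; (−1)^{1·3·14}·(-1)^3·(+1)^1 = -1.
v=31: a=31^1·(≡12), b=31^1·(≡19) mod 31; (12|31)=-1, (19|31)=+1; (−1)^{1·1·15}·(-1)^1·(+1)^1 = +1.
v=3: a=3^-6·(≡2), b=3^-2·(≡2) mod 3; (2|3)=-1, (2|3)=-1; (−1)^{-6·-2·1}·(-1)^-2·(-1)^-6 = +1.
v=19: a=19^2·(≡18), b=19^-2·(≡14) mod 19; (18|19)=-1, (14|19)=-1; (−1)^{2·-2·9}·(-1)^-2·(-1)^2 = +1.
v=7: a=7^-2·(≡2), b=7^2·(≡1) mod 7; (2|7)=+1, (1|7)=+1; (−1)^{-2·2·3}·(+1)^2·(+1)^-2 = +1.
v=41: a=41^2·(≡12), b=41^3·(≡17) mod 41; (12|41)=-1, (17|41)=-1; (−1)^{2·3·20}·(-1)^3·(-1)^2 = -1.
v=2: v_2(a)=-2, v_2(b)=-10; units ≡ 3, 5 (mod 8); ε·ε+αω+βω = 1·0+-2·1+-10·1 ≡ 0  ⇒  (a,b)_2 = +1.
v=5: a=5^-2·(≡3), b=5^-2·(≡2) mod 5; (3|5)=-1, (2|5)=-1; (−1)^{-2·-2·2}·(-1)^-2·(-1)^-2 = +1.
v=13: a=13^2·(≡7), b=13^2·(≡10) mod 13; (7|13)=-1, (10|13)=+1; (−1)^{2·2·6}·(-1)^2·(+1)^2 = +1.
v=∞: -20677 < 0 and 847757 > 0  ⇒  (a,b)_∞ = +1.
v=23: a=23^1·(≡14), b=23^1·(≡18) mod 23; (14|23)=-1, (18|23)=+1; (−1)^{1·1·11}·(-1)^1·(+1)^1 = +1.
|Ram(-20677, 847757)| = 2, even; anisotropic at {29, 41}.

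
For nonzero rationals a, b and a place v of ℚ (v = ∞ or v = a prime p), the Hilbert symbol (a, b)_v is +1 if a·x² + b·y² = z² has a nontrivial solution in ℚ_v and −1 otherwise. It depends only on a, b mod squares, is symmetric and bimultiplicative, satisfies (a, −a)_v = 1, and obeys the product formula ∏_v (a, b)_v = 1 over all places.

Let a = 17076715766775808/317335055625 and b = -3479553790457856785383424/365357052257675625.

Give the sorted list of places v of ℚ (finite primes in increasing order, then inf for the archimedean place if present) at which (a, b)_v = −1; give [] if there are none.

(a, b) ≡ (5124262, -779) mod (ℚ^×)²; places V = {2, 3, 5, 7, 11, 13, 19, 23, 29, 37, 41, ∞}.
(a,b)_3: α=-2, u≡1; β=-2, v≡1 (mod 3); (1|3)=+1, (1|3)=+1; sign (−1)^0·+1^-2·+1^-2 = +1.
(a,b)_5: α=-4, u≡2; β=-4, v≡1 (mod 5); (2|5)=-1, (1|5)=+1; sign (−1)^0·-1^-4·+1^-4 = +1.
(a,b)_29: α=-2, u≡4; β=-4, v≡23 (mod 29); (4|29)=+1, (23|29)=+1; sign (−1)^0·+1^-4·+1^-2 = +1.
(a,b)_19: α=1, u≡12; β=1, v≡7 (mod 19); (12|19)=-1, (7|19)=+1; sign (−1)^1·-1^1·+1^1 = +1.
(a,b)_13: α=1, u≡4; β=2, v≡4 (mod 13); (4|13)=+1, (4|13)=+1; sign (−1)^0·+1^2·+1^1 = +1.
(a,b)_11: α=3, u≡5; β=6, v≡2 (mod 11); (5|11)=+1, (2|11)=-1; sign (−1)^0·+1^6·-1^3 = -1.
(a,b)_∞: sgn(5124262)=+, sgn(-779)=−, so +1.
(a,b)_7: α=-2, u≡5; β=-2, v≡6 (mod 7); (5|7)=-1, (6|7)=-1; sign (−1)^0·-1^-2·-1^-2 = +1.
(a,b)_41: α=3, u≡6; β=3, v≡24 (mod 41); (6|41)=-1, (24|41)=-1; sign (−1)^0·-1^3·-1^3 = +1.
(a,b)_37: α=-2, u≡11; β=-4, v≡5 (mod 37); (11|37)=+1, (5|37)=-1; sign (−1)^0·+1^-4·-1^-2 = +1.
(a,b)_23: α=1, u≡13; β=2, v≡8 (mod 23); (13|23)=+1, (8|23)=+1; sign (−1)^0·+1^2·+1^1 = +1.
(a,b)_2: α=15, β=24; u≡3, v≡5 (mod 8); ε(u)ε(v)=1·0, αω(v)=15·1, βω(u)=24·1; sum ≡ 1  ⇒  -1.
Ram(5124262, -779) = {2, 11}; no ℚ_2-point on the conic.

[2, 11]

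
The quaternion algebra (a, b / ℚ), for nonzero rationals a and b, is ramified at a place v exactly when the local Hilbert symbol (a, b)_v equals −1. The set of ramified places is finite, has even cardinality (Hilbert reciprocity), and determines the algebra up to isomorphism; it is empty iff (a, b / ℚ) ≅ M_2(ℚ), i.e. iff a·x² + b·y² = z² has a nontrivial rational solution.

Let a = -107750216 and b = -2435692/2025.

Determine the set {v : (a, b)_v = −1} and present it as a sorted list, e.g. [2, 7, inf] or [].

Mod squares: a ≡ -549746, b ≡ -43. Check v ∈ {∞, 2, 3, 5, 7, 17, 19, 23, 37, 43}.
v=37: a=37^1·(≡28), b=37^0·(≡13) mod 37; (28|37)=+1, (13|37)=-1; (−1)^{1·0·18}·(+1)^0·(-1)^1 = -1.
v=43: a=43^0·(≡1), b=43^1·(≡29) mod 43; (1|43)=+1, (29|43)=-1; (−1)^{0·1·21}·(+1)^1·(-1)^0 = +1.
v=3: a=3^0·(≡1), b=3^-4·(≡2) mod 3; (1|3)=+1, (2|3)=-1; (−1)^{0·-4·1}·(+1)^-4·(-1)^0 = +1.
v=19: a=19^1·(≡18), b=19^0·(≡15) mod 19; (18|19)=-1, (15|19)=-1; (−1)^{1·0·9}·(-1)^0·(-1)^1 = -1.
v=∞: -549746 < 0 and -43 < 0  ⇒  (a,b)_∞ = -1.
v=17: a=17^1·(≡15), b=17^2·(≡2) mod 17; (15|17)=+1, (2|17)=+1; (−1)^{1·2·8}·(+1)^2·(+1)^1 = +1.
v=7: a=7^2·(≡3), b=7^2·(≡3) mod 7; (3|7)=-1, (3|7)=-1; (−1)^{2·2·3}·(-1)^2·(-1)^2 = +1.
v=2: v_2(a)=3, v_2(b)=2; units ≡ 7, 5 (mod 8); ε·ε+αω+βω = 1·0+3·1+2·0 ≡ 1  ⇒  (a,b)_2 = -1.
v=23: a=23^1·(≡9), b=23^0·(≡8) mod 23; (9|23)=+1, (8|23)=+1; (−1)^{1·0·11}·(+1)^0·(+1)^1 = +1.
v=5: a=5^0·(≡4), b=5^-2·(≡3) mod 5; (4|5)=+1, (3|5)=-1; (−1)^{0·-2·2}·(+1)^-2·(-1)^0 = +1.
|Ram(-549746, -43)| = 4, even; anisotropic at {2, 19, 37, ∞}.

[2, 19, 37, inf]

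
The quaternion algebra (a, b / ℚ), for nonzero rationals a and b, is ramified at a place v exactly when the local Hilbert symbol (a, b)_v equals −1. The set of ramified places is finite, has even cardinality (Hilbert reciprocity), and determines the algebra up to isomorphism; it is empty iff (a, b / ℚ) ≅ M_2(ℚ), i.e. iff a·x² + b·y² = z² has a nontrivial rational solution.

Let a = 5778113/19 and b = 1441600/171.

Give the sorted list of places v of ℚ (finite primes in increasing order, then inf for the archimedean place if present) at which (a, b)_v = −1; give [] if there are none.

Mod squares: a ≡ 323, b ≡ 17119. Check v ∈ {∞, 2, 3, 5, 11, 17, 19, 53}.
v=∞: 323 > 0 and 17119 > 0  ⇒  (a,b)_∞ = +1.
v=17: a=17^1·(≡4), b=17^1·(≡4) mod 17; (4|17)=+1, (4|17)=+1; (−1)^{1·1·8}·(+1)^1·(+1)^1 = +1.
v=3: a=3^0·(≡2), b=3^-2·(≡1) mod 3; (2|3)=-1, (1|3)=+1; (−1)^{0·-2·1}·(-1)^-2·(+1)^0 = +1.
v=53: a=53^2·(≡19), b=53^1·(≡23) mod 53; (19|53)=-1, (23|53)=-1; (−1)^{2·1·26}·(-1)^1·(-1)^2 = -1.
v=19: a=19^-1·(≡4), b=19^-1·(≡12) mod 19; (4|19)=+1, (12|19)=-1; (−1)^{-1·-1·9}·(+1)^-1·(-1)^-1 = +1.
v=5: a=5^0·(≡2), b=5^2·(≡4) mod 5; (2|5)=-1, (4|5)=+1; (−1)^{0·2·2}·(-1)^2·(+1)^0 = +1.
v=2: v_2(a)=0, v_2(b)=6; units ≡ 3, 7 (mod 8); ε·ε+αω+βω = 1·1+0·0+6·1 ≡ 1  ⇒  (a,b)_2 = -1.
v=11: a=11^2·(≡3), b=11^0·(≡1) mod 11; (3|11)=+1, (1|11)=+1; (−1)^{2·0·5}·(+1)^0·(+1)^2 = +1.
|Ram(323, 17119)| = 2, even; anisotropic at {2, 53}.

[2, 53]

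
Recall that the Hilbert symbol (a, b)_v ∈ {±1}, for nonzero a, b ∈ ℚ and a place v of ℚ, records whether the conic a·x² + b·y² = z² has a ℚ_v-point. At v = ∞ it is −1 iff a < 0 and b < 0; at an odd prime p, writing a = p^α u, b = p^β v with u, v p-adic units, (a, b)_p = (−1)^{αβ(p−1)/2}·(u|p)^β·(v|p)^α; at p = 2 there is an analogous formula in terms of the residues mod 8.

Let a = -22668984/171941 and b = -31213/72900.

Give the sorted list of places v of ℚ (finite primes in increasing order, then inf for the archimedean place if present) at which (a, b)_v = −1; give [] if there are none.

(a, b) ≡ (-1334, -13) mod (ℚ^×)²; places V = {2, 3, 5, 7, 11, 13, 23, 29, ∞}.
(a,b)_∞: sgn(-1334)=−, sgn(-13)=−, so -1.
(a,b)_29: α=-1, u≡2; β=0, v≡16 (mod 29); (2|29)=-1, (16|29)=+1; sign (−1)^0·-1^0·+1^-1 = +1.
(a,b)_13: α=2, u≡8; β=1, v≡12 (mod 13); (8|13)=-1, (12|13)=+1; sign (−1)^0·-1^1·+1^2 = -1.
(a,b)_5: α=0, u≡1; β=-2, v≡2 (mod 5); (1|5)=+1, (2|5)=-1; sign (−1)^0·+1^-2·-1^0 = +1.
(a,b)_7: α=-2, u≡6; β=4, v≡4 (mod 7); (6|7)=-1, (4|7)=+1; sign (−1)^0·-1^4·+1^-2 = +1.
(a,b)_11: α=-2, u≡7; β=0, v≡9 (mod 11); (7|11)=-1, (9|11)=+1; sign (−1)^0·-1^0·+1^-2 = +1.
(a,b)_3: α=6, u≡1; β=-6, v≡2 (mod 3); (1|3)=+1, (2|3)=-1; sign (−1)^0·+1^-6·-1^6 = +1.
(a,b)_23: α=1, u≡5; β=0, v≡14 (mod 23); (5|23)=-1, (14|23)=-1; sign (−1)^0·-1^0·-1^1 = -1.
(a,b)_2: α=3, β=-2; u≡5, v≡3 (mod 8); ε(u)ε(v)=0·1, αω(v)=3·1, βω(u)=-2·1; sum ≡ 1  ⇒  -1.
|Ram(-1334, -13)| = 4, even; anisotropic at {2, 13, 23, ∞}.

[2, 13, 23, inf]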